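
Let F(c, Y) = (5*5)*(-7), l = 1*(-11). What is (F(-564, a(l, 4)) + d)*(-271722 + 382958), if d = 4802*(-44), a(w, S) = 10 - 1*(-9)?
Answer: -23522298268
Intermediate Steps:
l = -11
a(w, S) = 19 (a(w, S) = 10 + 9 = 19)
F(c, Y) = -175 (F(c, Y) = 25*(-7) = -175)
d = -211288
(F(-564, a(l, 4)) + d)*(-271722 + 382958) = (-175 - 211288)*(-271722 + 382958) = -211463*111236 = -23522298268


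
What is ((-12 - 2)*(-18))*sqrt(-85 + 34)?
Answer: 252*I*sqrt(51) ≈ 1799.6*I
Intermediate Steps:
((-12 - 2)*(-18))*sqrt(-85 + 34) = (-14*(-18))*sqrt(-51) = 252*(I*sqrt(51)) = 252*I*sqrt(51)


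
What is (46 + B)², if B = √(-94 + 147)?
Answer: (46 + √53)² ≈ 2838.8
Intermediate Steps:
B = √53 ≈ 7.2801
(46 + B)² = (46 + √53)²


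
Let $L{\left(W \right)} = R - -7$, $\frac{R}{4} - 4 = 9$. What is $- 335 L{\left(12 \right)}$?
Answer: $-19765$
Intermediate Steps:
$R = 52$ ($R = 16 + 4 \cdot 9 = 16 + 36 = 52$)
$L{\left(W \right)} = 59$ ($L{\left(W \right)} = 52 - -7 = 52 + 7 = 59$)
$- 335 L{\left(12 \right)} = \left(-335\right) 59 = -19765$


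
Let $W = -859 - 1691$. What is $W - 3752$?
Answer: $-6302$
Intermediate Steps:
$W = -2550$
$W - 3752 = -2550 - 3752 = -6302$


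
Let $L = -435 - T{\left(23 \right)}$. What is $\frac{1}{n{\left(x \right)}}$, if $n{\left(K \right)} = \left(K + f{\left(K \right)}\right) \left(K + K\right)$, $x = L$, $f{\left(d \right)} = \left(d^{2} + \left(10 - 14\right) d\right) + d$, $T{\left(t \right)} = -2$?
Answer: $- \frac{1}{163115430} \approx -6.1306 \cdot 10^{-9}$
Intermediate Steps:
$f{\left(d \right)} = d^{2} - 3 d$ ($f{\left(d \right)} = \left(d^{2} + \left(10 - 14\right) d\right) + d = \left(d^{2} - 4 d\right) + d = d^{2} - 3 d$)
$L = -433$ ($L = -435 - -2 = -435 + 2 = -433$)
$x = -433$
$n{\left(K \right)} = 2 K \left(K + K \left(-3 + K\right)\right)$ ($n{\left(K \right)} = \left(K + K \left(-3 + K\right)\right) \left(K + K\right) = \left(K + K \left(-3 + K\right)\right) 2 K = 2 K \left(K + K \left(-3 + K\right)\right)$)
$\frac{1}{n{\left(x \right)}} = \frac{1}{2 \left(-433\right)^{2} \left(-2 - 433\right)} = \frac{1}{2 \cdot 187489 \left(-435\right)} = \frac{1}{-163115430} = - \frac{1}{163115430}$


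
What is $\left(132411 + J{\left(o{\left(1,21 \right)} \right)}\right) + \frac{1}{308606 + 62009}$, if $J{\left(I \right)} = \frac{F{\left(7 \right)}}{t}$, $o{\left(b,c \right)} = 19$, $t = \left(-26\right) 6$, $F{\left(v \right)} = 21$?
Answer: $\frac{2551819549527}{19271980} \approx 1.3241 \cdot 10^{5}$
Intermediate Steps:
$t = -156$
$J{\left(I \right)} = - \frac{7}{52}$ ($J{\left(I \right)} = \frac{21}{-156} = 21 \left(- \frac{1}{156}\right) = - \frac{7}{52}$)
$\left(132411 + J{\left(o{\left(1,21 \right)} \right)}\right) + \frac{1}{308606 + 62009} = \left(132411 - \frac{7}{52}\right) + \frac{1}{308606 + 62009} = \frac{6885365}{52} + \frac{1}{370615} = \frac{2551819549527}{19271980}$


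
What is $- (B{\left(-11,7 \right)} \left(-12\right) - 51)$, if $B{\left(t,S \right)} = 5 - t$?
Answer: $243$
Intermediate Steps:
$- (B{\left(-11,7 \right)} \left(-12\right) - 51) = - (\left(5 - -11\right) \left(-12\right) - 51) = - (\left(5 + 11\right) \left(-12\right) - 51) = - (16 \left(-12\right) - 51) = - (-192 - 51) = \left(-1\right) \left(-243\right) = 243$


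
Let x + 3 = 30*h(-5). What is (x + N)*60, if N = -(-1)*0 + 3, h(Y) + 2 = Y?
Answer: -12600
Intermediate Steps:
h(Y) = -2 + Y
N = 3 (N = -1*0 + 3 = 0 + 3 = 3)
x = -213 (x = -3 + 30*(-2 - 5) = -3 + 30*(-7) = -3 - 210 = -213)
(x + N)*60 = (-213 + 3)*60 = -210*60 = -12600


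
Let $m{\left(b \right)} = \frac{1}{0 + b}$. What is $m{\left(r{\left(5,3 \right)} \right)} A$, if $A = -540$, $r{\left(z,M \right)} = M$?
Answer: $-180$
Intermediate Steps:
$m{\left(b \right)} = \frac{1}{b}$
$m{\left(r{\left(5,3 \right)} \right)} A = \frac{1}{3} \left(-540\right) = -180$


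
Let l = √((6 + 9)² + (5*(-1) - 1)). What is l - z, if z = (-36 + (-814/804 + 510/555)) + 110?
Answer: -1099285/14874 + √219 ≈ -59.108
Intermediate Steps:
z = 1099285/14874 (z = (-36 + (-814*1/804 + 510*(1/555))) + 110 = (-36 + (-407/402 + 34/37)) + 110 = (-36 - 1391/14874) + 110 = -536855/14874 + 110 = 1099285/14874 ≈ 73.906)
l = √219 (l = √(15² + (-5 - 1)) = √(225 - 6) = √219 ≈ 14.799)
l - z = √219 - 1*1099285/14874 = √219 - 1099285/14874 = -1099285/14874 + √219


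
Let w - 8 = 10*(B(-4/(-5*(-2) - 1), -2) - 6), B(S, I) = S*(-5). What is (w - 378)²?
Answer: 13468900/81 ≈ 1.6628e+5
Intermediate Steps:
B(S, I) = -5*S
w = -268/9 (w = 8 + 10*(-(-20)/(-5*(-2) - 1) - 6) = 8 + 10*(-(-20)/(10 - 1) - 6) = 8 + 10*(-(-20)/9 - 6) = 8 + 10*(-5*(-4/9) - 6) = 8 + 10*(20/9 - 6) = 8 + 10*(-34/9) = 8 - 340/9 = -268/9 ≈ -29.778)
(w - 378)² = (-268/9 - 378)² = (-3670/9)² = 13468900/81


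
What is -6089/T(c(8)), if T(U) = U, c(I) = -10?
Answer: 6089/10 ≈ 608.90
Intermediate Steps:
-6089/T(c(8)) = -6089/(-10) = -6089*(-⅒) = 6089/10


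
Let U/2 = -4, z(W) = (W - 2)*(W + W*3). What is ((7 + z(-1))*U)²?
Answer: 23104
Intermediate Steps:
z(W) = 4*W*(-2 + W) (z(W) = (-2 + W)*(W + 3*W) = (-2 + W)*(4*W) = 4*W*(-2 + W))
U = -8 (U = 2*(-4) = -8)
((7 + z(-1))*U)² = ((7 + 4*(-1)*(-2 - 1))*(-8))² = ((7 + 4*(-1)*(-3))*(-8))² = ((7 + 12)*(-8))² = (19*(-8))² = (-152)² = 23104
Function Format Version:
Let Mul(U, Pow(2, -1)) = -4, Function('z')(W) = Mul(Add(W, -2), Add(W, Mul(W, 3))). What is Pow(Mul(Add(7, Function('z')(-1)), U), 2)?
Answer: 23104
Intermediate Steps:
Function('z')(W) = Mul(4, W, Add(-2, W)) (Function('z')(W) = Mul(Add(-2, W), Add(W, Mul(3, W))) = Mul(Add(-2, W), Mul(4, W)) = Mul(4, W, Add(-2, W)))
U = -8 (U = Mul(2, -4) = -8)
Pow(Mul(Add(7, Function('z')(-1)), U), 2) = Pow(Mul(Add(7, Mul(4, -1, Add(-2, -1))), -8), 2) = Pow(Mul(Add(7, Mul(4, -1, -3)), -8), 2) = Pow(Mul(Add(7, 12), -8), 2) = Pow(Mul(19, -8), 2) = Pow(-152, 2) = 23104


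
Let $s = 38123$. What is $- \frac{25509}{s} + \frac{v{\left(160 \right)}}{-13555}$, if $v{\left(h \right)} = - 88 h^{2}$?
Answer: $\frac{17107543981}{103351453} \approx 165.53$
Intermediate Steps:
$- \frac{25509}{s} + \frac{v{\left(160 \right)}}{-13555} = - \frac{25509}{38123} + \frac{\left(-88\right) 160^{2}}{-13555} = \left(-25509\right) \frac{1}{38123} + \left(-88\right) 25600 \left(- \frac{1}{13555}\right) = - \frac{25509}{38123} - - \frac{450560}{2711} = - \frac{25509}{38123} + \frac{450560}{2711} = \frac{17107543981}{103351453}$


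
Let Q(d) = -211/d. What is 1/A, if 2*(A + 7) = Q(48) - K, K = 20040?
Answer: -96/962803 ≈ -9.9709e-5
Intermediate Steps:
A = -962803/96 (A = -7 + (-211/48 - 1*20040)/2 = -7 + (-211*1/48 - 20040)/2 = -7 + (-211/48 - 20040)/2 = -7 + (½)*(-962131/48) = -7 - 962131/96 = -962803/96 ≈ -10029.)
1/A = 1/(-962803/96) = -96/962803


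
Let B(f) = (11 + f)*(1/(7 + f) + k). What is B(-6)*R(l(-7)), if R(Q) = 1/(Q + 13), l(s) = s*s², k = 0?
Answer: -1/66 ≈ -0.015152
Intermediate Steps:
l(s) = s³
R(Q) = 1/(13 + Q)
B(f) = (11 + f)/(7 + f) (B(f) = (11 + f)*(1/(7 + f) + 0) = (11 + f)/(7 + f))
B(-6)*R(l(-7)) = ((11 - 6)/(7 - 6))/(13 + (-7)³) = (5/1)/(13 - 343) = (1*5)/(-330) = 5*(-1/330) = -1/66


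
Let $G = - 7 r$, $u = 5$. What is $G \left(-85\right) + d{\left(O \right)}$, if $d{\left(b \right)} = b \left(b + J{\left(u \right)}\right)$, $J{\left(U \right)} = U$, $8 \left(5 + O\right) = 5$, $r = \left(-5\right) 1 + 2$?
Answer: $- \frac{114415}{64} \approx -1787.7$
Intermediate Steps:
$r = -3$ ($r = -5 + 2 = -3$)
$O = - \frac{35}{8}$ ($O = -5 + \frac{1}{8} \cdot 5 = -5 + \frac{5}{8} = - \frac{35}{8} \approx -4.375$)
$d{\left(b \right)} = b \left(5 + b\right)$ ($d{\left(b \right)} = b \left(b + 5\right) = b \left(5 + b\right)$)
$G = 21$ ($G = \left(-7\right) \left(-3\right) = 21$)
$G \left(-85\right) + d{\left(O \right)} = 21 \left(-85\right) - \frac{35 \left(5 - \frac{35}{8}\right)}{8} = -1785 - \frac{175}{64} = - \frac{114415}{64}$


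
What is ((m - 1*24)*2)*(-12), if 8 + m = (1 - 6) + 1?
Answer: 864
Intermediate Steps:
m = -12 (m = -8 + ((1 - 6) + 1) = -8 + (-5 + 1) = -8 - 4 = -12)
((m - 1*24)*2)*(-12) = ((-12 - 1*24)*2)*(-12) = ((-12 - 24)*2)*(-12) = -36*2*(-12) = -72*(-12) = 864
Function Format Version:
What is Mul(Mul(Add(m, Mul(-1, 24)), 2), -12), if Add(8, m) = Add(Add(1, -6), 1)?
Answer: 864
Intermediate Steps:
m = -12 (m = Add(-8, Add(Add(1, -6), 1)) = Add(-8, Add(-5, 1)) = Add(-8, -4) = -12)
Mul(Mul(Add(m, Mul(-1, 24)), 2), -12) = Mul(Mul(Add(-12, Mul(-1, 24)), 2), -12) = Mul(Mul(Add(-12, -24), 2), -12) = Mul(Mul(-36, 2), -12) = Mul(-72, -12) = 864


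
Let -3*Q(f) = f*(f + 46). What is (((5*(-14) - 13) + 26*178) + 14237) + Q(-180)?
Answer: 10742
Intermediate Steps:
Q(f) = -f*(46 + f)/3 (Q(f) = -f*(f + 46)/3 = -f*(46 + f)/3)
(((5*(-14) - 13) + 26*178) + 14237) + Q(-180) = (((5*(-14) - 13) + 26*178) + 14237) - ⅓*(-180)*(46 - 180) = (((-70 - 13) + 4628) + 14237) - ⅓*(-180)*(-134) = ((-83 + 4628) + 14237) - 8040 = (4545 + 14237) - 8040 = 18782 - 8040 = 10742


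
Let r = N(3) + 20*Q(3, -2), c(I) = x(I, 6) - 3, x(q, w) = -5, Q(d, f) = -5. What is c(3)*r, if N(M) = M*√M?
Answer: 800 - 24*√3 ≈ 758.43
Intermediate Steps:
N(M) = M^(3/2)
c(I) = -8 (c(I) = -5 - 3 = -8)
r = -100 + 3*√3 (r = 3^(3/2) + 20*(-5) = 3*√3 - 100 = -100 + 3*√3 ≈ -94.804)
c(3)*r = -8*(-100 + 3*√3) = 800 - 24*√3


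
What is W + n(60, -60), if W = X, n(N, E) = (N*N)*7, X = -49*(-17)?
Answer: 26033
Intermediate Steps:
X = 833
n(N, E) = 7*N² (n(N, E) = N²*7 = 7*N²)
W = 833
W + n(60, -60) = 833 + 7*60² = 833 + 7*3600 = 833 + 25200 = 26033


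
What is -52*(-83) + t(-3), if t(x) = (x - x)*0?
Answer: 4316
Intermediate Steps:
t(x) = 0 (t(x) = 0*0 = 0)
-52*(-83) + t(-3) = -52*(-83) + 0 = 4316 + 0 = 4316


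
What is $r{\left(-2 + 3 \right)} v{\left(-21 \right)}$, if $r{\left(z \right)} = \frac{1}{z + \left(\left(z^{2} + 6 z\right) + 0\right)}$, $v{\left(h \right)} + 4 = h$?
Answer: $- \frac{25}{8} \approx -3.125$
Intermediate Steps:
$v{\left(h \right)} = -4 + h$
$r{\left(z \right)} = \frac{1}{z^{2} + 7 z}$ ($r{\left(z \right)} = \frac{1}{z + \left(z^{2} + 6 z\right)} = \frac{1}{z^{2} + 7 z}$)
$r{\left(-2 + 3 \right)} v{\left(-21 \right)} = \frac{1}{\left(-2 + 3\right) \left(7 + \left(-2 + 3\right)\right)} \left(-4 - 21\right) = \frac{1}{1 \left(7 + 1\right)} \left(-25\right) = 1 \cdot \frac{1}{8} \left(-25\right) = \frac{1}{8} \left(-25\right) = - \frac{25}{8}$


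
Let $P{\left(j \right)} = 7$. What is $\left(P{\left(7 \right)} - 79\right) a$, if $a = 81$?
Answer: $-5832$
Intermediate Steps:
$\left(P{\left(7 \right)} - 79\right) a = \left(7 - 79\right) 81 = \left(-72\right) 81 = -5832$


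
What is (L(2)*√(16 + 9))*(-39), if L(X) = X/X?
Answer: -195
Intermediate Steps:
L(X) = 1
(L(2)*√(16 + 9))*(-39) = (1*√(16 + 9))*(-39) = (1*√25)*(-39) = (1*5)*(-39) = 5*(-39) = -195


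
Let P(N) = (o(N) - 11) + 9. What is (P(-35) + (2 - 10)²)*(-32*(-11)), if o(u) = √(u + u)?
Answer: 21824 + 352*I*√70 ≈ 21824.0 + 2945.0*I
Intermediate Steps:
o(u) = √2*√u (o(u) = √(2*u) = √2*√u)
P(N) = -2 + √2*√N (P(N) = (√2*√N - 11) + 9 = (-11 + √2*√N) + 9 = -2 + √2*√N)
(P(-35) + (2 - 10)²)*(-32*(-11)) = ((-2 + √2*√(-35)) + (2 - 10)²)*(-32*(-11)) = ((-2 + √2*(I*√35)) + (-8)²)*352 = ((-2 + I*√70) + 64)*352 = (62 + I*√70)*352 = 21824 + 352*I*√70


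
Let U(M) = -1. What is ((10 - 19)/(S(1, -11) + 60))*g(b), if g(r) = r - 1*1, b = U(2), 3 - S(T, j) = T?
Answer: 9/31 ≈ 0.29032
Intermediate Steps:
S(T, j) = 3 - T
b = -1
g(r) = -1 + r (g(r) = r - 1 = -1 + r)
((10 - 19)/(S(1, -11) + 60))*g(b) = ((10 - 19)/((3 - 1*1) + 60))*(-1 - 1) = -9/((3 - 1) + 60)*(-2) = -9/(2 + 60)*(-2) = -9/62*(-2) = 9/31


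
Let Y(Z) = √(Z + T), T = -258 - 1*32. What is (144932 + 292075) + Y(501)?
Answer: 437007 + √211 ≈ 4.3702e+5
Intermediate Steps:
T = -290 (T = -258 - 32 = -290)
Y(Z) = √(-290 + Z) (Y(Z) = √(Z - 290) = √(-290 + Z))
(144932 + 292075) + Y(501) = (144932 + 292075) + √(-290 + 501) = 437007 + √211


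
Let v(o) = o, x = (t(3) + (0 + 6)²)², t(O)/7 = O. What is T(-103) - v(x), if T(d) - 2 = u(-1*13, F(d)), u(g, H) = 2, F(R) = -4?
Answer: -3245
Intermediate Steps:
t(O) = 7*O
x = 3249 (x = (7*3 + (0 + 6)²)² = (21 + 6²)² = (21 + 36)² = 57² = 3249)
T(d) = 4 (T(d) = 2 + 2 = 4)
T(-103) - v(x) = 4 - 1*3249 = 4 - 3249 = -3245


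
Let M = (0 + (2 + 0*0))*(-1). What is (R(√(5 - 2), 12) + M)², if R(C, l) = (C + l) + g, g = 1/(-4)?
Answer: 1569/16 + 39*√3/2 ≈ 131.84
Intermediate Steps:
g = -¼ (g = 1*(-¼) = -¼ ≈ -0.25000)
R(C, l) = -¼ + C + l (R(C, l) = (C + l) - ¼ = -¼ + C + l)
M = -2 (M = (0 + (2 + 0))*(-1) = (0 + 2)*(-1) = 2*(-1) = -2)
(R(√(5 - 2), 12) + M)² = ((-¼ + √(5 - 2) + 12) - 2)² = ((-¼ + √3 + 12) - 2)² = ((47/4 + √3) - 2)² = (39/4 + √3)²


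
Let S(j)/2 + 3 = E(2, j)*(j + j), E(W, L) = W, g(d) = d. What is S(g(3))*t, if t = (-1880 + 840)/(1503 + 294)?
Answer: -6240/599 ≈ -10.417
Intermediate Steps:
t = -1040/1797 ≈ -0.57874
S(j) = -6 + 8*j (S(j) = -6 + 2*(2*(j + j)) = -6 + 2*(2*(2*j)) = -6 + 2*(4*j) = -6 + 8*j)
S(g(3))*t = (-6 + 8*3)*(-1040/1797) = (-6 + 24)*(-1040/1797) = 18*(-1040/1797) = -6240/599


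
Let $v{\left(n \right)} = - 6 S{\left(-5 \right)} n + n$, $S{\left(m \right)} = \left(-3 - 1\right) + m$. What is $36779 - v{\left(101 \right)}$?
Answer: $31224$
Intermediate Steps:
$S{\left(m \right)} = -4 + m$
$v{\left(n \right)} = 55 n$ ($v{\left(n \right)} = - 6 \left(-4 - 5\right) n + n = - 6 \left(- 9 n\right) + n = 54 n + n = 55 n$)
$36779 - v{\left(101 \right)} = 36779 - 55 \cdot 101 = 36779 - 5555 = 31224$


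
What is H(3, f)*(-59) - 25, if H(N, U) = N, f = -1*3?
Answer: -202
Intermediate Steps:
f = -3
H(3, f)*(-59) - 25 = 3*(-59) - 25 = -177 - 25 = -202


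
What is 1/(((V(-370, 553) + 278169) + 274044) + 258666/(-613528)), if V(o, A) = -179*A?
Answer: 306764/139033291331 ≈ 2.2064e-6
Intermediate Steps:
1/(((V(-370, 553) + 278169) + 274044) + 258666/(-613528)) = 1/(((-179*553 + 278169) + 274044) + 258666/(-613528)) = 1/(((-98987 + 278169) + 274044) + 258666*(-1/613528)) = 1/((179182 + 274044) - 129333/306764) = 1/(453226 - 129333/306764) = 1/(139033291331/306764) = 306764/139033291331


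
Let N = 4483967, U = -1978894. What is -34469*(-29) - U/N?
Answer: 4482179876061/4483967 ≈ 9.9960e+5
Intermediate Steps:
-34469*(-29) - U/N = -34469*(-29) - (-1978894)/4483967 = 999601 - (-1978894)/4483967 = 999601 - 1*(-1978894/4483967) = 999601 + 1978894/4483967 = 4482179876061/4483967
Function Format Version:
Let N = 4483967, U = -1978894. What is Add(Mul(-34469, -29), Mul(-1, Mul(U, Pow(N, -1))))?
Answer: Rational(4482179876061, 4483967) ≈ 9.9960e+5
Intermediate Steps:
Add(Mul(-34469, -29), Mul(-1, Mul(U, Pow(N, -1)))) = Add(Mul(-34469, -29), Mul(-1, Mul(-1978894, Pow(4483967, -1)))) = Add(999601, Mul(-1, Mul(-1978894, Rational(1, 4483967)))) = Add(999601, Mul(-1, Rational(-1978894, 4483967))) = Add(999601, Rational(1978894, 4483967)) = Rational(4482179876061, 4483967)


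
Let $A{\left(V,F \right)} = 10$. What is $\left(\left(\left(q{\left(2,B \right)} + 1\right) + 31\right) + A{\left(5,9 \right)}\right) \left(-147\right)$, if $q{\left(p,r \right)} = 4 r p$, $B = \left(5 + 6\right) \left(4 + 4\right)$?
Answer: $-109662$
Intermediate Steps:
$B = 88$ ($B = 11 \cdot 8 = 88$)
$q{\left(p,r \right)} = 4 p r$
$\left(\left(\left(q{\left(2,B \right)} + 1\right) + 31\right) + A{\left(5,9 \right)}\right) \left(-147\right) = \left(\left(\left(4 \cdot 2 \cdot 88 + 1\right) + 31\right) + 10\right) \left(-147\right) = \left(\left(\left(704 + 1\right) + 31\right) + 10\right) \left(-147\right) = \left(\left(705 + 31\right) + 10\right) \left(-147\right) = \left(736 + 10\right) \left(-147\right) = 746 \left(-147\right) = -109662$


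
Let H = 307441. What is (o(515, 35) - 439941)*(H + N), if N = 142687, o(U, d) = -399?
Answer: -198209363520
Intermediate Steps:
(o(515, 35) - 439941)*(H + N) = (-399 - 439941)*(307441 + 142687) = -440340*450128 = -198209363520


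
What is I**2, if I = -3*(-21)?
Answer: 3969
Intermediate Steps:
I = 63
I**2 = 63**2 = 3969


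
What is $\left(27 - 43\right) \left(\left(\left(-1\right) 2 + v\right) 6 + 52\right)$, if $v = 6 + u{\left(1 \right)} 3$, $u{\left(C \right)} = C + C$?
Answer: $-1792$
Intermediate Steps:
$u{\left(C \right)} = 2 C$
$v = 12$ ($v = 6 + 2 \cdot 1 \cdot 3 = 6 + 2 \cdot 3 = 6 + 6 = 12$)
$\left(27 - 43\right) \left(\left(\left(-1\right) 2 + v\right) 6 + 52\right) = \left(27 - 43\right) \left(\left(\left(-1\right) 2 + 12\right) 6 + 52\right) = - 16 \left(\left(-2 + 12\right) 6 + 52\right) = - 16 \left(10 \cdot 6 + 52\right) = - 16 \left(60 + 52\right) = \left(-16\right) 112 = -1792$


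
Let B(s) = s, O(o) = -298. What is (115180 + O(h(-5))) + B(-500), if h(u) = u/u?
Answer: 114382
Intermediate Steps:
h(u) = 1
(115180 + O(h(-5))) + B(-500) = (115180 - 298) - 500 = 114882 - 500 = 114382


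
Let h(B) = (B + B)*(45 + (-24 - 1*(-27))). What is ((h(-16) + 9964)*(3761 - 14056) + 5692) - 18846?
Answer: -86779414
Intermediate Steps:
h(B) = 96*B (h(B) = (2*B)*(45 + (-24 + 27)) = (2*B)*(45 + 3) = (2*B)*48 = 96*B)
((h(-16) + 9964)*(3761 - 14056) + 5692) - 18846 = ((96*(-16) + 9964)*(3761 - 14056) + 5692) - 18846 = ((-1536 + 9964)*(-10295) + 5692) - 18846 = (8428*(-10295) + 5692) - 18846 = (-86766260 + 5692) - 18846 = -86760568 - 18846 = -86779414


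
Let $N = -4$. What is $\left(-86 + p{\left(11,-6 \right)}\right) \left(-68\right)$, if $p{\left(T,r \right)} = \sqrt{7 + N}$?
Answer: $5848 - 68 \sqrt{3} \approx 5730.2$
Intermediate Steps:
$p{\left(T,r \right)} = \sqrt{3}$ ($p{\left(T,r \right)} = \sqrt{7 - 4} = \sqrt{3}$)
$\left(-86 + p{\left(11,-6 \right)}\right) \left(-68\right) = \left(-86 + \sqrt{3}\right) \left(-68\right) = 5848 - 68 \sqrt{3}$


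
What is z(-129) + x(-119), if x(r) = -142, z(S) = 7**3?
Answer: 201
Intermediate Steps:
z(S) = 343
z(-129) + x(-119) = 343 - 142 = 201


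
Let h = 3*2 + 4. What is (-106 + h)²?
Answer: 9216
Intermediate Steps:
h = 10 (h = 6 + 4 = 10)
(-106 + h)² = (-106 + 10)² = (-96)² = 9216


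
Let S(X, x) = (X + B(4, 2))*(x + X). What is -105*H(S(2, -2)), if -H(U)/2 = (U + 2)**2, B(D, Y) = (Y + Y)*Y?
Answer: 840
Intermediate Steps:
B(D, Y) = 2*Y**2 (B(D, Y) = (2*Y)*Y = 2*Y**2)
S(X, x) = (8 + X)*(X + x) (S(X, x) = (X + 2*2**2)*(x + X) = (X + 2*4)*(X + x) = (X + 8)*(X + x) = (8 + X)*(X + x))
H(U) = -2*(2 + U)**2 (H(U) = -2*(U + 2)**2 = -2*(2 + U)**2)
-105*H(S(2, -2)) = -(-210)*(2 + (2**2 + 8*2 + 8*(-2) + 2*(-2)))**2 = -(-210)*(2 + (4 + 16 - 16 - 4))**2 = -(-210)*(2 + 0)**2 = -(-210)*2**2 = -(-210)*4 = -105*(-8) = 840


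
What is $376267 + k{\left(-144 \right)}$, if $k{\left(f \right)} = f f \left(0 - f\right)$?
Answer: $3362251$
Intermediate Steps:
$k{\left(f \right)} = - f^{3}$ ($k{\left(f \right)} = f f \left(- f\right) = f \left(- f^{2}\right) = - f^{3}$)
$376267 + k{\left(-144 \right)} = 376267 - \left(-144\right)^{3} = 376267 - -2985984 = 376267 + 2985984 = 3362251$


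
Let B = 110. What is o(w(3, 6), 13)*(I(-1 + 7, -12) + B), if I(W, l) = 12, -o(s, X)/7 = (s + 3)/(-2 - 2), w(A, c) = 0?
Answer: 1281/2 ≈ 640.50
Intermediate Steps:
o(s, X) = 21/4 + 7*s/4 (o(s, X) = -7*(s + 3)/(-2 - 2) = -7*(3 + s)/(-4) = -7*(3 + s)*(-1)/4 = -7*(-¾ - s/4) = 21/4 + 7*s/4)
o(w(3, 6), 13)*(I(-1 + 7, -12) + B) = (21/4 + (7/4)*0)*(12 + 110) = (21/4 + 0)*122 = (21/4)*122 = 1281/2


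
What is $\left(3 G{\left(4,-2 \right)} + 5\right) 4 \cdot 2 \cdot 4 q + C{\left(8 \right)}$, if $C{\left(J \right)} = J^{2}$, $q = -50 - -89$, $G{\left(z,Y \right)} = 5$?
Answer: $25024$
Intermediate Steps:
$q = 39$ ($q = -50 + 89 = 39$)
$\left(3 G{\left(4,-2 \right)} + 5\right) 4 \cdot 2 \cdot 4 q + C{\left(8 \right)} = \left(3 \cdot 5 + 5\right) 4 \cdot 2 \cdot 4 \cdot 39 + 8^{2} = \left(15 + 5\right) 8 \cdot 4 \cdot 39 + 64 = 20 \cdot 32 \cdot 39 + 64 = 640 \cdot 39 + 64 = 24960 + 64 = 25024$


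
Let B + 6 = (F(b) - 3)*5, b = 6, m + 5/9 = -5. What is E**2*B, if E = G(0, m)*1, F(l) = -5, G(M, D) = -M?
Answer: 0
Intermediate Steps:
m = -50/9 (m = -5/9 - 5 = -50/9 ≈ -5.5556)
E = 0 (E = -1*0*1 = 0*1 = 0)
B = -46 (B = -6 + (-5 - 3)*5 = -6 - 8*5 = -6 - 40 = -46)
E**2*B = 0**2*(-46) = 0*(-46) = 0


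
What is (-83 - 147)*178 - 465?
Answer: -41405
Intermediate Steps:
(-83 - 147)*178 - 465 = -230*178 - 465 = -40940 - 465 = -41405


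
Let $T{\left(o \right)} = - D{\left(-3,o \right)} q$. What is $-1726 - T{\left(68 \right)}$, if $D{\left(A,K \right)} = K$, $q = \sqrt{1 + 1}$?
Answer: $-1726 + 68 \sqrt{2} \approx -1629.8$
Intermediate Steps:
$q = \sqrt{2} \approx 1.4142$
$T{\left(o \right)} = - o \sqrt{2}$
$-1726 - T{\left(68 \right)} = -1726 - \left(-1\right) 68 \sqrt{2} = -1726 - - 68 \sqrt{2} = -1726 + 68 \sqrt{2}$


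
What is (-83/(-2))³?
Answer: 571787/8 ≈ 71473.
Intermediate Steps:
(-83/(-2))³ = (-83*(-½))³ = (83/2)³ = 571787/8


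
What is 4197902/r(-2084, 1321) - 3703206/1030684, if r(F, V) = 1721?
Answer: 2160168603721/886903582 ≈ 2435.6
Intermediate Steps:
4197902/r(-2084, 1321) - 3703206/1030684 = 4197902/1721 - 3703206/1030684 = 4197902*(1/1721) - 3703206*1/1030684 = 4197902/1721 - 1851603/515342 = 2160168603721/886903582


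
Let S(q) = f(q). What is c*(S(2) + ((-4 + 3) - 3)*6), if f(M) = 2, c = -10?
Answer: 220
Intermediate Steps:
S(q) = 2
c*(S(2) + ((-4 + 3) - 3)*6) = -10*(2 + ((-4 + 3) - 3)*6) = -10*(2 + (-1 - 3)*6) = -10*(2 - 4*6) = -10*(2 - 24) = -10*(-22) = 220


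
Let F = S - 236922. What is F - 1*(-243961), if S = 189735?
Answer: 196774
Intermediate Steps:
F = -47187 (F = 189735 - 236922 = -47187)
F - 1*(-243961) = -47187 - 1*(-243961) = -47187 + 243961 = 196774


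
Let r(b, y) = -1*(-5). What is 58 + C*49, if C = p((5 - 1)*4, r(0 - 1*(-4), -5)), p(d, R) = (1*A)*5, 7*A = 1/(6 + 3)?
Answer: 557/9 ≈ 61.889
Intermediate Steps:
A = 1/63 (A = 1/(7*(6 + 3)) = (1/7)/9 = (1/7)*(1/9) = 1/63 ≈ 0.015873)
r(b, y) = 5
p(d, R) = 5/63 (p(d, R) = (1*(1/63))*5 = (1/63)*5 = 5/63)
C = 5/63 ≈ 0.079365
58 + C*49 = 58 + (5/63)*49 = 58 + 35/9 = 557/9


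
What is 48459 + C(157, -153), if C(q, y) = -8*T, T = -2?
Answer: 48475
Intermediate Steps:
C(q, y) = 16 (C(q, y) = -8*(-2) = 16)
48459 + C(157, -153) = 48459 + 16 = 48475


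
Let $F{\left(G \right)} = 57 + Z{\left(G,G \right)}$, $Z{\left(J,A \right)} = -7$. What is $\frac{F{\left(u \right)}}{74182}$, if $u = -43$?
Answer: $\frac{25}{37091} \approx 0.00067402$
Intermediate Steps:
$F{\left(G \right)} = 50$ ($F{\left(G \right)} = 57 - 7 = 50$)
$\frac{F{\left(u \right)}}{74182} = \frac{50}{74182} = 50 \cdot \frac{1}{74182} = \frac{25}{37091}$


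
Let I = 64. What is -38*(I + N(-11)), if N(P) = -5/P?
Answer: -26942/11 ≈ -2449.3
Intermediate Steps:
-38*(I + N(-11)) = -38*(64 - 5/(-11)) = -38*(64 - 5*(-1/11)) = -38*(64 + 5/11) = -38*709/11 = -26942/11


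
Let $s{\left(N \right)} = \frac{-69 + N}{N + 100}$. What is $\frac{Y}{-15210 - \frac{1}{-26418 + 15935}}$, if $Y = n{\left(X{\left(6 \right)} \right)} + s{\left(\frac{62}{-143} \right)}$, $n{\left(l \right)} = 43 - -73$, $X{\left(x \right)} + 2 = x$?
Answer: $- \frac{17209720957}{2270198256102} \approx -0.0075807$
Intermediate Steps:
$X{\left(x \right)} = -2 + x$
$s{\left(N \right)} = \frac{-69 + N}{100 + N}$
$n{\left(l \right)} = 116$ ($n{\left(l \right)} = 43 + 73 = 116$)
$Y = \frac{1641679}{14238}$ ($Y = 116 + \frac{-69 + \frac{62}{-143}}{100 + \frac{62}{-143}} = 116 + \frac{-69 + 62 \left(- \frac{1}{143}\right)}{100 + 62 \left(- \frac{1}{143}\right)} = 116 + \frac{-69 - \frac{62}{143}}{100 - \frac{62}{143}} = 116 + \frac{1}{\frac{14238}{143}} \left(- \frac{9929}{143}\right) = 116 + \frac{143}{14238} \left(- \frac{9929}{143}\right) = 116 - \frac{9929}{14238} = \frac{1641679}{14238} \approx 115.3$)
$\frac{Y}{-15210 - \frac{1}{-26418 + 15935}} = \frac{1641679}{14238 \left(-15210 - \frac{1}{-26418 + 15935}\right)} = \frac{1641679}{14238 \left(-15210 - \frac{1}{-10483}\right)} = \frac{1641679}{14238 \left(-15210 - - \frac{1}{10483}\right)} = \frac{1641679}{14238 \left(-15210 + \frac{1}{10483}\right)} = \frac{1641679}{14238 \left(- \frac{159446429}{10483}\right)} = \frac{1641679}{14238} \left(- \frac{10483}{159446429}\right) = - \frac{17209720957}{2270198256102}$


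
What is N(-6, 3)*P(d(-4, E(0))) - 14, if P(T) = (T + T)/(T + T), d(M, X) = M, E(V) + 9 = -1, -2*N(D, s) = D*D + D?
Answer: -29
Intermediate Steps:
N(D, s) = -D/2 - D²/2 (N(D, s) = -(D*D + D)/2 = -(D² + D)/2 = -(D + D²)/2 = -D/2 - D²/2)
E(V) = -10 (E(V) = -9 - 1 = -10)
P(T) = 1 (P(T) = (2*T)/((2*T)) = (2*T)*(1/(2*T)) = 1)
N(-6, 3)*P(d(-4, E(0))) - 14 = -½*(-6)*(1 - 6)*1 - 14 = -½*(-6)*(-5)*1 - 14 = -15*1 - 14 = -15 - 14 = -29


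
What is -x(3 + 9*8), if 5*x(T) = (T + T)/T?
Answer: -2/5 ≈ -0.40000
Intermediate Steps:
x(T) = 2/5 (x(T) = ((T + T)/T)/5 = ((2*T)/T)/5 = (1/5)*2 = 2/5)
-x(3 + 9*8) = -1*2/5 = -2/5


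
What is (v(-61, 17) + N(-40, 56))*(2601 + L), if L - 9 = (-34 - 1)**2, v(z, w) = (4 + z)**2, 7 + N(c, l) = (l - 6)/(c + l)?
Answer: 99560435/8 ≈ 1.2445e+7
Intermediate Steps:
N(c, l) = -7 + (-6 + l)/(c + l) (N(c, l) = -7 + (l - 6)/(c + l) = -7 + (-6 + l)/(c + l))
L = 1234 (L = 9 + (-34 - 1)**2 = 9 + (-35)**2 = 9 + 1225 = 1234)
(v(-61, 17) + N(-40, 56))*(2601 + L) = ((4 - 61)**2 + (-6 - 7*(-40) - 6*56)/(-40 + 56))*(2601 + 1234) = ((-57)**2 + (-6 + 280 - 336)/16)*3835 = (3249 + (1/16)*(-62))*3835 = (3249 - 31/8)*3835 = (25961/8)*3835 = 99560435/8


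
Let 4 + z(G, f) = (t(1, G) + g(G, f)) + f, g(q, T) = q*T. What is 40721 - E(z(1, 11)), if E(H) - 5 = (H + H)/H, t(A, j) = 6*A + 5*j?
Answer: 40714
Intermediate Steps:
t(A, j) = 5*j + 6*A
g(q, T) = T*q
z(G, f) = 2 + f + 5*G + G*f (z(G, f) = -4 + (((5*G + 6*1) + f*G) + f) = -4 + (((5*G + 6) + G*f) + f) = -4 + (((6 + 5*G) + G*f) + f) = -4 + ((6 + 5*G + G*f) + f) = -4 + (6 + f + 5*G + G*f) = 2 + f + 5*G + G*f)
E(H) = 7 (E(H) = 5 + (H + H)/H = 5 + (2*H)/H = 5 + 2 = 7)
40721 - E(z(1, 11)) = 40721 - 1*7 = 40721 - 7 = 40714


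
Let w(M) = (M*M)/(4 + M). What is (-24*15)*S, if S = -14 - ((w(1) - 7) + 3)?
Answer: 3672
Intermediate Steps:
w(M) = M²/(4 + M)
S = -51/5 (S = -14 - ((1²/(4 + 1) - 7) + 3) = -14 - ((1/5 - 7) + 3) = -14 - ((1*(⅕) - 7) + 3) = -14 - ((⅕ - 7) + 3) = -14 - (-34/5 + 3) = -14 - 1*(-19/5) = -14 + 19/5 = -51/5 ≈ -10.200)
(-24*15)*S = -24*15*(-51/5) = -360*(-51/5) = 3672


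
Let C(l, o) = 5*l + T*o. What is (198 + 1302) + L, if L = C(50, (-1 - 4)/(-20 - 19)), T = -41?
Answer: 68045/39 ≈ 1744.7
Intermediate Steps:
C(l, o) = -41*o + 5*l (C(l, o) = 5*l - 41*o = -41*o + 5*l)
L = 9545/39 (L = -41*(-1 - 4)/(-20 - 19) + 5*50 = -(-205)/(-39) + 250 = -(-205)*(-1)/39 + 250 = -41*5/39 + 250 = -205/39 + 250 = 9545/39 ≈ 244.74)
(198 + 1302) + L = (198 + 1302) + 9545/39 = 1500 + 9545/39 = 68045/39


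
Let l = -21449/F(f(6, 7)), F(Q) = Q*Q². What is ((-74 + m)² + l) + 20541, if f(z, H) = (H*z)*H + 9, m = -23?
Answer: 833152882201/27818127 ≈ 29950.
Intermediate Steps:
f(z, H) = 9 + z*H² (f(z, H) = z*H² + 9 = 9 + z*H²)
F(Q) = Q³
l = -21449/27818127 (l = -21449/(9 + 6*7²)³ = -21449/(9 + 6*49)³ = -21449/(9 + 294)³ = -21449/(303³) = -21449/27818127 ≈ -0.00077104)
((-74 + m)² + l) + 20541 = ((-74 - 23)² - 21449/27818127) + 20541 = ((-97)² - 21449/27818127) + 20541 = (9409 - 21449/27818127) + 20541 = 261740735494/27818127 + 20541 = 833152882201/27818127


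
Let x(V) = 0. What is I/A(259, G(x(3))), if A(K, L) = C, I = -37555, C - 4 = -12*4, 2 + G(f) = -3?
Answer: 37555/44 ≈ 853.52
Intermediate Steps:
G(f) = -5 (G(f) = -2 - 3 = -5)
C = -44 (C = 4 - 12*4 = 4 - 48 = -44)
A(K, L) = -44
I/A(259, G(x(3))) = -37555/(-44) = -37555*(-1/44) = 37555/44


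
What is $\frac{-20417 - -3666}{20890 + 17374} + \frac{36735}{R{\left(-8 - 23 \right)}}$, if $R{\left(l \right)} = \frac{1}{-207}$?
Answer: $- \frac{290965021031}{38264} \approx -7.6041 \cdot 10^{6}$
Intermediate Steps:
$R{\left(l \right)} = - \frac{1}{207}$
$\frac{-20417 - -3666}{20890 + 17374} + \frac{36735}{R{\left(-8 - 23 \right)}} = \frac{-20417 - -3666}{20890 + 17374} + \frac{36735}{- \frac{1}{207}} = \frac{-20417 + 3666}{38264} + 36735 \left(-207\right) = \left(-16751\right) \frac{1}{38264} - 7604145 = - \frac{16751}{38264} - 7604145 = - \frac{290965021031}{38264}$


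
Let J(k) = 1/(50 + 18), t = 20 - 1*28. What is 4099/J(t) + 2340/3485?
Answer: 194276672/697 ≈ 2.7873e+5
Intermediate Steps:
t = -8 (t = 20 - 28 = -8)
J(k) = 1/68
4099/J(t) + 2340/3485 = 4099/(1/68) + 2340/3485 = 4099*68 + 2340*(1/3485) = 278732 + 468/697 = 194276672/697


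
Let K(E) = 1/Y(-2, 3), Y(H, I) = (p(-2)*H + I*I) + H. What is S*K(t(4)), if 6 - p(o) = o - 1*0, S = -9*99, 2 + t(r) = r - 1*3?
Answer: 99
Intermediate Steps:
t(r) = -5 + r (t(r) = -2 + (r - 1*3) = -2 + (r - 3) = -2 + (-3 + r) = -5 + r)
S = -891
p(o) = 6 - o (p(o) = 6 - (o - 1*0) = 6 - (o + 0) = 6 - o)
Y(H, I) = I**2 + 9*H (Y(H, I) = ((6 - 1*(-2))*H + I*I) + H = ((6 + 2)*H + I**2) + H = (8*H + I**2) + H = (I**2 + 8*H) + H = I**2 + 9*H)
K(E) = -1/9 (K(E) = 1/(3**2 + 9*(-2)) = 1/(9 - 18) = 1/(-9) = -1/9)
S*K(t(4)) = -891*(-1/9) = 99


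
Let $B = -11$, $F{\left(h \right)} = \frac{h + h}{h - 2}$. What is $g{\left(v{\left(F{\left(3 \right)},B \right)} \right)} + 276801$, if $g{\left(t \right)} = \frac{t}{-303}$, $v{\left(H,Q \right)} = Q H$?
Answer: $\frac{27956923}{101} \approx 2.768 \cdot 10^{5}$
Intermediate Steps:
$F{\left(h \right)} = \frac{2 h}{-2 + h}$
$v{\left(H,Q \right)} = H Q$
$g{\left(t \right)} = - \frac{t}{303}$ ($g{\left(t \right)} = t \left(- \frac{1}{303}\right) = - \frac{t}{303}$)
$g{\left(v{\left(F{\left(3 \right)},B \right)} \right)} + 276801 = - \frac{2 \cdot 3 \frac{1}{-2 + 3} \left(-11\right)}{303} + 276801 = - \frac{2 \cdot 3 \cdot 1^{-1} \left(-11\right)}{303} + 276801 = - \frac{2 \cdot 3 \cdot 1 \left(-11\right)}{303} + 276801 = - \frac{6 \left(-11\right)}{303} + 276801 = \left(- \frac{1}{303}\right) \left(-66\right) + 276801 = \frac{22}{101} + 276801 = \frac{27956923}{101}$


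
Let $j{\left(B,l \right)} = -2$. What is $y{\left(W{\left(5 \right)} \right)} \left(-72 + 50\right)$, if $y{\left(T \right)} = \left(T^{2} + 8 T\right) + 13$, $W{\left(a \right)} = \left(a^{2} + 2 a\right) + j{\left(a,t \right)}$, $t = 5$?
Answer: $-30052$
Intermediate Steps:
$W{\left(a \right)} = -2 + a^{2} + 2 a$ ($W{\left(a \right)} = \left(a^{2} + 2 a\right) - 2 = -2 + a^{2} + 2 a$)
$y{\left(T \right)} = 13 + T^{2} + 8 T$
$y{\left(W{\left(5 \right)} \right)} \left(-72 + 50\right) = \left(13 + \left(-2 + 5^{2} + 2 \cdot 5\right)^{2} + 8 \left(-2 + 5^{2} + 2 \cdot 5\right)\right) \left(-72 + 50\right) = \left(13 + \left(-2 + 25 + 10\right)^{2} + 8 \left(-2 + 25 + 10\right)\right) \left(-22\right) = \left(13 + 33^{2} + 8 \cdot 33\right) \left(-22\right) = \left(13 + 1089 + 264\right) \left(-22\right) = 1366 \left(-22\right) = -30052$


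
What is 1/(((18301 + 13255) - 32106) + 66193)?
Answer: 1/65643 ≈ 1.5234e-5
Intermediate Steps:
1/(((18301 + 13255) - 32106) + 66193) = 1/((31556 - 32106) + 66193) = 1/(-550 + 66193) = 1/65643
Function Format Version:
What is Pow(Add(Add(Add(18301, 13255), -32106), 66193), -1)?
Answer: Rational(1, 65643) ≈ 1.5234e-5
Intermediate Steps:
Pow(Add(Add(Add(18301, 13255), -32106), 66193), -1) = Pow(Add(Add(31556, -32106), 66193), -1) = Pow(Add(-550, 66193), -1) = Pow(65643, -1) = Rational(1, 65643)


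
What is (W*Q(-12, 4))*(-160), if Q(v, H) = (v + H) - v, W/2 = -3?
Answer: 3840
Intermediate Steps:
W = -6 (W = 2*(-3) = -6)
Q(v, H) = H (Q(v, H) = (H + v) - v = H)
(W*Q(-12, 4))*(-160) = -6*4*(-160) = -24*(-160) = 3840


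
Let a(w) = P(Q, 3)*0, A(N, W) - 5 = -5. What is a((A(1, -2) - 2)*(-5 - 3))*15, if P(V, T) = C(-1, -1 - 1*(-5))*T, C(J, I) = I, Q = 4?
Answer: 0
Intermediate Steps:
A(N, W) = 0 (A(N, W) = 5 - 5 = 0)
P(V, T) = 4*T (P(V, T) = (-1 - 1*(-5))*T = (-1 + 5)*T = 4*T)
a(w) = 0 (a(w) = (4*3)*0 = 12*0 = 0)
a((A(1, -2) - 2)*(-5 - 3))*15 = 0*15 = 0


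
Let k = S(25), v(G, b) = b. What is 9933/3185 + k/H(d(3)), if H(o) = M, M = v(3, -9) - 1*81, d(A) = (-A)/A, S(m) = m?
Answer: 23267/8190 ≈ 2.8409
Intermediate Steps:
k = 25
d(A) = -1
M = -90 (M = -9 - 1*81 = -9 - 81 = -90)
H(o) = -90
9933/3185 + k/H(d(3)) = 9933/3185 + 25/(-90) = 9933*(1/3185) + 25*(-1/90) = 1419/455 - 5/18 = 23267/8190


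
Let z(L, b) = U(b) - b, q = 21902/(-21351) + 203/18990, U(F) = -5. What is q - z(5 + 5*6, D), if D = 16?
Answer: 2700993521/135151830 ≈ 19.985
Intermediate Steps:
q = -137194909/135151830 (q = 21902*(-1/21351) + 203*(1/18990) = -21902/21351 + 203/18990 = -137194909/135151830 ≈ -1.0151)
z(L, b) = -5 - b
q - z(5 + 5*6, D) = -137194909/135151830 - (-5 - 1*16) = -137194909/135151830 - (-5 - 16) = -137194909/135151830 - 1*(-21) = -137194909/135151830 + 21 = 2700993521/135151830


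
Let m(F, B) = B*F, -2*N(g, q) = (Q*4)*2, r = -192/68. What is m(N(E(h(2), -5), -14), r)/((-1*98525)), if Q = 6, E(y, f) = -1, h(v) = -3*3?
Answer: -1152/1674925 ≈ -0.00068779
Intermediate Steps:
h(v) = -9
r = -48/17 (r = -192*1/68 = -48/17 ≈ -2.8235)
N(g, q) = -24 (N(g, q) = -6*4*2/2 = -12*2 = -½*48 = -24)
m(N(E(h(2), -5), -14), r)/((-1*98525)) = (-48/17*(-24))/((-1*98525)) = (1152/17)/(-98525) = (1152/17)*(-1/98525) = -1152/1674925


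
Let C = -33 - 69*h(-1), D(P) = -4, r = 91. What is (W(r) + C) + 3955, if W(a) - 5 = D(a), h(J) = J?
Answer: 3992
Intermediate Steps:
C = 36 (C = -33 - 69*(-1) = -33 + 69 = 36)
W(a) = 1 (W(a) = 5 - 4 = 1)
(W(r) + C) + 3955 = (1 + 36) + 3955 = 37 + 3955 = 3992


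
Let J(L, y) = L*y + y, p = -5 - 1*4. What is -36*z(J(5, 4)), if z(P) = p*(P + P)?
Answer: 15552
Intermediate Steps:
p = -9 (p = -5 - 4 = -9)
J(L, y) = y + L*y
z(P) = -18*P (z(P) = -9*(P + P) = -18*P)
-36*z(J(5, 4)) = -(-648)*4*(1 + 5) = -(-648)*4*6 = -(-648)*24 = -36*(-432) = 15552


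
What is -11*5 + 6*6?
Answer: -19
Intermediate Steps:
-11*5 + 6*6 = -55 + 36 = -19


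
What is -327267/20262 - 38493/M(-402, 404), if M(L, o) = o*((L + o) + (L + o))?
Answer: -218134773/5457232 ≈ -39.972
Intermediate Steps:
M(L, o) = o*(2*L + 2*o)
-327267/20262 - 38493/M(-402, 404) = -327267/20262 - 38493*1/(808*(-402 + 404)) = -327267*1/20262 - 38493/(2*404*2) = -109089/6754 - 38493/1616 = -218134773/5457232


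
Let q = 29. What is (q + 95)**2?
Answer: 15376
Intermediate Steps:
(q + 95)**2 = (29 + 95)**2 = 124**2 = 15376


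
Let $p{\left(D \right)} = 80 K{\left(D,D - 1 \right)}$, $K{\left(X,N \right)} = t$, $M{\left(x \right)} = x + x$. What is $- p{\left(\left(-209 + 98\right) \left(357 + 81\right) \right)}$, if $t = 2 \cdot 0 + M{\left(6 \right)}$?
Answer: $-960$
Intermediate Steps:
$M{\left(x \right)} = 2 x$
$t = 12$ ($t = 2 \cdot 0 + 2 \cdot 6 = 0 + 12 = 12$)
$K{\left(X,N \right)} = 12$
$p{\left(D \right)} = 960$ ($p{\left(D \right)} = 80 \cdot 12 = 960$)
$- p{\left(\left(-209 + 98\right) \left(357 + 81\right) \right)} = \left(-1\right) 960 = -960$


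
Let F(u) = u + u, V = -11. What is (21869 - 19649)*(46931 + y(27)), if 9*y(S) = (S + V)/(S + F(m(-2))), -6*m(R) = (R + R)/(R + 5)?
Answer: 25734180060/247 ≈ 1.0419e+8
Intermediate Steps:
m(R) = -R/(3*(5 + R)) (m(R) = -(R + R)/(6*(R + 5)) = -2*R/(6*(5 + R)) = -R/(3*(5 + R)))
F(u) = 2*u
y(S) = (-11 + S)/(9*(4/9 + S)) (y(S) = ((S - 11)/(S + 2*(-1*(-2)/(15 + 3*(-2)))))/9 = ((-11 + S)/(S + 2*(-1*(-2)/(15 - 6))))/9 = ((-11 + S)/(S + 2*(-1*(-2)/9)))/9 = ((-11 + S)/(S + 2*(-1*(-2)*⅑)))/9 = ((-11 + S)/(S + 2*(2/9)))/9 = ((-11 + S)/(S + 4/9))/9 = ((-11 + S)/(4/9 + S))/9 = (-11 + S)/(9*(4/9 + S)))
(21869 - 19649)*(46931 + y(27)) = (21869 - 19649)*(46931 + (-11 + 27)/(4 + 9*27)) = 2220*(46931 + 16/(4 + 243)) = 2220*(46931 + 16/247) = 2220*(11591973/247) = 25734180060/247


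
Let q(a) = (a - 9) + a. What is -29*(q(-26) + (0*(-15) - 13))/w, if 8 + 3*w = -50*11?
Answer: -1073/93 ≈ -11.538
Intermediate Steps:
q(a) = -9 + 2*a (q(a) = (-9 + a) + a = -9 + 2*a)
w = -186 (w = -8/3 + (-50*11)/3 = -8/3 + (⅓)*(-550) = -8/3 - 550/3 = -186)
-29*(q(-26) + (0*(-15) - 13))/w = -29*((-9 + 2*(-26)) + (0*(-15) - 13))/(-186) = -29*((-9 - 52) + (0 - 13))*(-1)/186 = -29*(-61 - 13)*(-1)/186 = -(-2146)*(-1)/186 = -29*37/93 = -1073/93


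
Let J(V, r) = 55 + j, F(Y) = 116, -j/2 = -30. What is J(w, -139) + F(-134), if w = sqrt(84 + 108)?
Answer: 231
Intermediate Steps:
j = 60 (j = -2*(-30) = 60)
w = 8*sqrt(3) (w = sqrt(192) = 8*sqrt(3) ≈ 13.856)
J(V, r) = 115 (J(V, r) = 55 + 60 = 115)
J(w, -139) + F(-134) = 115 + 116 = 231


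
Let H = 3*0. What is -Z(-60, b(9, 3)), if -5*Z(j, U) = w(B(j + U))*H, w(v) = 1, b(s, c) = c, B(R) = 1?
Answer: 0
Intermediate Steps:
H = 0
Z(j, U) = 0 (Z(j, U) = -0/5 = -⅕*0 = 0)
-Z(-60, b(9, 3)) = -1*0 = 0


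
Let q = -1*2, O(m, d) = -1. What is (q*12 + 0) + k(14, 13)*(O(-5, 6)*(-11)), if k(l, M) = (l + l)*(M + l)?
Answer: 8292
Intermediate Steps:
q = -2
k(l, M) = 2*l*(M + l) (k(l, M) = (2*l)*(M + l) = 2*l*(M + l))
(q*12 + 0) + k(14, 13)*(O(-5, 6)*(-11)) = (-2*12 + 0) + (2*14*(13 + 14))*(-1*(-11)) = (-24 + 0) + (2*14*27)*11 = -24 + 756*11 = -24 + 8316 = 8292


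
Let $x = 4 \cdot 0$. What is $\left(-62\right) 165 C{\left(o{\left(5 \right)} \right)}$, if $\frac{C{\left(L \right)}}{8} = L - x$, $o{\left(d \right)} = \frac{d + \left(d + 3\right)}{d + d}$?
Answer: $-106392$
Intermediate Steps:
$x = 0$
$o{\left(d \right)} = \frac{3 + 2 d}{2 d}$ ($o{\left(d \right)} = \frac{d + \left(3 + d\right)}{2 d} = \left(3 + 2 d\right) \frac{1}{2 d} = \frac{3 + 2 d}{2 d}$)
$C{\left(L \right)} = 8 L$ ($C{\left(L \right)} = 8 \left(L - 0\right) = 8 \left(L + 0\right) = 8 L$)
$\left(-62\right) 165 C{\left(o{\left(5 \right)} \right)} = \left(-62\right) 165 \cdot 8 \frac{\frac{3}{2} + 5}{5} = - 10230 \cdot 8 \cdot \frac{1}{5} \cdot \frac{13}{2} = - 10230 \cdot 8 \cdot \frac{13}{10} = \left(-10230\right) \frac{52}{5} = -106392$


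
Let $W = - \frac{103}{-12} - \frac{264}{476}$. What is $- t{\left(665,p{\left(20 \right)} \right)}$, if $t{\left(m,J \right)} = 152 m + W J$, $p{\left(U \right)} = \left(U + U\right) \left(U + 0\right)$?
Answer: $- \frac{38378560}{357} \approx -1.075 \cdot 10^{5}$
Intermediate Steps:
$p{\left(U \right)} = 2 U^{2}$ ($p{\left(U \right)} = 2 U U = 2 U^{2}$)
$W = \frac{11465}{1428}$ ($W = \left(-103\right) \left(- \frac{1}{12}\right) - \frac{66}{119} = \frac{103}{12} - \frac{66}{119} = \frac{11465}{1428} \approx 8.0287$)
$t{\left(m,J \right)} = 152 m + \frac{11465 J}{1428}$
$- t{\left(665,p{\left(20 \right)} \right)} = - (152 \cdot 665 + \frac{11465 \cdot 2 \cdot 20^{2}}{1428}) = - (101080 + \frac{11465 \cdot 2 \cdot 400}{1428}) = - (101080 + \frac{11465}{1428} \cdot 800) = - (101080 + \frac{2293000}{357}) = \left(-1\right) \frac{38378560}{357} = - \frac{38378560}{357}$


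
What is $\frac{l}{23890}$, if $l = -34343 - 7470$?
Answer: $- \frac{41813}{23890} \approx -1.7502$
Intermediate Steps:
$l = -41813$
$\frac{l}{23890} = - \frac{41813}{23890}$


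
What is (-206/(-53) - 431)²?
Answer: 512433769/2809 ≈ 1.8243e+5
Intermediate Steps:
(-206/(-53) - 431)² = (-206*(-1/53) - 431)² = (206/53 - 431)² = (-22637/53)² = 512433769/2809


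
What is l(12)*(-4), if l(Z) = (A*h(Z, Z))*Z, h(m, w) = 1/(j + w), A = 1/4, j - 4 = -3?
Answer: -12/13 ≈ -0.92308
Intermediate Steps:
j = 1 (j = 4 - 3 = 1)
A = 1/4 ≈ 0.25000
h(m, w) = 1/(1 + w)
l(Z) = Z/(4*(1 + Z)) (l(Z) = (1/(4*(1 + Z)))*Z = Z/(4*(1 + Z)))
l(12)*(-4) = ((1/4)*12/(1 + 12))*(-4) = ((1/4)*12/13)*(-4) = ((1/4)*12*(1/13))*(-4) = (3/13)*(-4) = -12/13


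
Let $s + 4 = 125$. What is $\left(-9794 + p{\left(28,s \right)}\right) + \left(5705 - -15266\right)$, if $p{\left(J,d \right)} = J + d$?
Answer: $11326$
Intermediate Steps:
$s = 121$ ($s = -4 + 125 = 121$)
$\left(-9794 + p{\left(28,s \right)}\right) + \left(5705 - -15266\right) = \left(-9794 + \left(28 + 121\right)\right) + \left(5705 - -15266\right) = \left(-9794 + 149\right) + \left(5705 + 15266\right) = -9645 + 20971 = 11326$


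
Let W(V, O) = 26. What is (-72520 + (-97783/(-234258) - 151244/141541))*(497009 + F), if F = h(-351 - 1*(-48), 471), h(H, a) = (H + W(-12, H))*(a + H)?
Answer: -1083196258779504856957/33157111578 ≈ -3.2669e+10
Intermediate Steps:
h(H, a) = (26 + H)*(H + a) (h(H, a) = (H + 26)*(a + H) = (26 + H)*(H + a))
F = -46536 (F = (-351 - 1*(-48))² + 26*(-351 - 1*(-48)) + 26*471 + (-351 - 1*(-48))*471 = (-351 + 48)² + 26*(-351 + 48) + 12246 + (-351 + 48)*471 = (-303)² + 26*(-303) + 12246 - 303*471 = 91809 - 7878 + 12246 - 142713 = -46536)
(-72520 + (-97783/(-234258) - 151244/141541))*(497009 + F) = (-72520 + (-97783/(-234258) - 151244/141541))*(497009 - 46536) = (-72520 + (-97783*(-1/234258) - 151244*1/141541))*450473 = (-72520 + (97783/234258 - 151244/141541))*450473 = (-72520 - 21589813349/33157111578)*450473 = -2404575321449909/33157111578*450473 = -1083196258779504856957/33157111578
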